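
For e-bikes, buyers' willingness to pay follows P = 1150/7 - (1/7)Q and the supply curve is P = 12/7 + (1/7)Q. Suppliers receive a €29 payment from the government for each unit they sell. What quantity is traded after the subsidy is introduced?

Pre-subsidy: 1150/7 - (1/7)Q = 12/7 + (1/7)Q gives Q* = 569 and P* = 83.
With the subsidy, sellers receive Ps = Pb + 29 for each unit, where Pb is the price buyers pay.
On the curves, Pb = 1150/7 - (1/7)Q and Ps = 12/7 + (1/7)Q; the wedge Ps − Pb = 29 gives 12/7 + (1/7)Q − (1150/7 - (1/7)Q) = 29, so Q' = 670.5.
Then Pb = 1150/7 − (1/7)·670.5 = 68.5 and Ps = 12/7 + (1/7)·670.5 = 97.5.

Q' = 670.5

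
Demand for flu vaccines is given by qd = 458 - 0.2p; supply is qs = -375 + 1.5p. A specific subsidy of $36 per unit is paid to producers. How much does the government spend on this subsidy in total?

Government cost = 224208/17

Pre-subsidy: 458 - 0.2p = -375 + 1.5p gives p* = 490, q* = 360.
With the subsidy, sellers receive ps = pb + 36 for each unit, where pb is the price buyers pay.
Supply in terms of pb becomes qs = -375 + 1.5(pb + 36) = -321 + 1.5pb. Setting this equal to demand: 458 - 0.2pb = -321 + 1.5pb, so pb = 7790/17.
Sellers receive ps = 7790/17 + 36 = 8402/17; q' = 458 − 0.2·(7790/17) = 6228/17.
Government outlay = subsidy × quantity = 36 × 6228/17 = 224208/17.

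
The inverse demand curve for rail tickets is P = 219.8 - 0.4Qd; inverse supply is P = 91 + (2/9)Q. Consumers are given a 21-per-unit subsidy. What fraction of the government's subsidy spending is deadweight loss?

DWL / government spending = 15/214

Pre-subsidy: 219.8 - 0.4Q = 91 + (2/9)Q gives Q* = 207 and P* = 137.
With the rebate, buyers effectively pay Pb = Ps − 21, where Ps is the price sellers receive.
On the curves, Pb = 219.8 - 0.4Q and Ps = 91 + (2/9)Q; the wedge Ps − Pb = 21 gives 91 + (2/9)Q − (219.8 - 0.4Q) = 21, so Q' = 240.75.
Then Pb = 219.8 − 0.4·240.75 = 123.5 and Ps = 91 + (2/9)·240.75 = 144.5.
ΔCS = ½(207 + 240.75)(137 − 123.5) = 3022.3125; ΔPS = ½(207 + 240.75)(144.5 − 137) = 1679.0625.
Government spending = 21 × 240.75 = 5055.75.
DWL = ½ × 21 × (240.75 − 207) = 354.375; fraction = 354.375 / 5055.75 = 15/214.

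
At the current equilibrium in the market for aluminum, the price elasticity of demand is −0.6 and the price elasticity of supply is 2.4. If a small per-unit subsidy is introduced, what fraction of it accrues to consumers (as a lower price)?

Consumer share = 0.8

For a small subsidy around the equilibrium, the benefit split depends on the relative slopes, which at a point are proportional to the elasticities.
Buyer share = εs/(εs + |εd|) = 2.4/(2.4 + 0.6) = 0.8; seller share = |εd|/(εs + |εd|) = 0.2.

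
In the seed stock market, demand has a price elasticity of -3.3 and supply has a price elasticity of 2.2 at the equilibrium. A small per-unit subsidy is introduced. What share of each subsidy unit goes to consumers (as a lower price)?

Consumer share = 0.4

For a small subsidy around the equilibrium, the benefit split depends on the relative slopes, which at a point are proportional to the elasticities.
Buyer share = εs/(εs + |εd|) = 2.2/(2.2 + 3.3) = 0.4; seller share = |εd|/(εs + |εd|) = 0.6.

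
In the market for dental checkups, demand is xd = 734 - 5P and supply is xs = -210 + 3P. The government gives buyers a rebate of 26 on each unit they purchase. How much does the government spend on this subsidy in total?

Government cost = 5011.5

Pre-subsidy: 734 - 5P = -210 + 3P gives P* = 118, x* = 144.
With the rebate, buyers effectively pay Pb = Ps − 26, where Ps is the price sellers receive.
Demand in terms of Ps becomes xd = 734 − 5(Ps − 26) = 864 - 5Ps. Setting this equal to supply: 864 - 5Ps = -210 + 3Ps, so Ps = 134.25.
Buyers pay Pb = 134.25 − 26 = 108.25; x' = -210 + 3·134.25 = 192.75.
Government outlay = subsidy × quantity = 26 × 192.75 = 5011.5.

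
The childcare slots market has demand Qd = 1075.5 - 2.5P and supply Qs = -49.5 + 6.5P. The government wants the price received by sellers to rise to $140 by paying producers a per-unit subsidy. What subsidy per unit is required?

At a seller price of 140, quantity supplied is -49.5 + 6.5·140 = 860.5.
Buyers absorb 860.5 only when they pay Pb with 1075.5 − 2.5·Pb = 860.5, i.e. Pb = 86.
s = Ps − Pb = 140 − 86 = 54.

Required subsidy s = $54 per unit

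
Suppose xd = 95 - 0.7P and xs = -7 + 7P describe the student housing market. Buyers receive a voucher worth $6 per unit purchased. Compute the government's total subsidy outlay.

Government cost = 5910/11

Pre-subsidy: 95 - 0.7P = -7 + 7P gives P* = 1020/77, x* = 943/11.
With the rebate, buyers effectively pay Pb = Ps − 6, where Ps is the price sellers receive.
Demand in terms of Ps becomes xd = 95 − 0.7(Ps − 6) = 99.2 - 0.7Ps. Setting this equal to supply: 99.2 - 0.7Ps = -7 + 7Ps, so Ps = 1062/77.
Buyers pay Pb = 1062/77 − 6 = 600/77; x' = -7 + 7·(1062/77) = 985/11.
Government outlay = subsidy × quantity = 6 × 985/11 = 5910/11.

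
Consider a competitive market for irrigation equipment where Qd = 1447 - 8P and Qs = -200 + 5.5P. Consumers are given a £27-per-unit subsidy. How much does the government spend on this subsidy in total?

Pre-subsidy: 1447 - 8P = -200 + 5.5P gives P* = 122, Q* = 471.
With the rebate, buyers effectively pay Pb = Ps − 27, where Ps is the price sellers receive.
Demand in terms of Ps becomes Qd = 1447 − 8(Ps − 27) = 1663 - 8Ps. Setting this equal to supply: 1663 - 8Ps = -200 + 5.5Ps, so Ps = 138.
Buyers pay Pb = 138 − 27 = 111; Q' = -200 + 5.5·138 = 559.
Government outlay = subsidy × quantity = 27 × 559 = 15093.

Government cost = £15093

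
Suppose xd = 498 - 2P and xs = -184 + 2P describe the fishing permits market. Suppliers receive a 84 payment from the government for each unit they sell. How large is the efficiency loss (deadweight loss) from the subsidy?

Pre-subsidy: 498 - 2P = -184 + 2P gives P* = 170.5, x* = 157.
With the subsidy, sellers receive Ps = Pb + 84 for each unit, where Pb is the price buyers pay.
Supply in terms of Pb becomes xs = -184 + 2(Pb + 84) = -16 + 2Pb. Setting this equal to demand: 498 - 2Pb = -16 + 2Pb, so Pb = 128.5.
Sellers receive Ps = 128.5 + 84 = 212.5; x' = 498 − 2·128.5 = 241.
The subsidy expands output by 241 − 157 = 84 past the efficient level; on those units the gap between marginal cost and willingness to pay runs from 0 up to 84.
DWL = ½ × 84 × 84 = 3528.

Deadweight loss = 3528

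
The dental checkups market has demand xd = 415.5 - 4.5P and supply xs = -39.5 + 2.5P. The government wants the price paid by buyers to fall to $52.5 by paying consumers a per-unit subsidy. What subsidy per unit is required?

At a buyer price of 52.5, quantity demanded is 415.5 − 4.5·52.5 = 179.25.
Sellers supply 179.25 only when they receive Ps with -39.5 + 2.5·Ps = 179.25, i.e. Ps = 87.5.
s = Ps − Pb = 87.5 − 52.5 = 35.

Required subsidy s = $35 per unit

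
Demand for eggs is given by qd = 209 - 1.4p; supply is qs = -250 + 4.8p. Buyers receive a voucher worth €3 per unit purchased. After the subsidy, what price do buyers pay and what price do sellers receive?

Buyers pay 2223/31; sellers receive 2316/31

Pre-subsidy: 209 - 1.4p = -250 + 4.8p gives p* = 2295/31, q* = 3266/31.
With the rebate, buyers effectively pay pb = ps − 3, where ps is the price sellers receive.
Demand in terms of ps becomes qd = 209 − 1.4(ps − 3) = 213.2 - 1.4ps. Setting this equal to supply: 213.2 - 1.4ps = -250 + 4.8ps, so ps = 2316/31.
Buyers pay pb = 2316/31 − 3 = 2223/31; q' = -250 + 4.8·(2316/31) = 16834/155.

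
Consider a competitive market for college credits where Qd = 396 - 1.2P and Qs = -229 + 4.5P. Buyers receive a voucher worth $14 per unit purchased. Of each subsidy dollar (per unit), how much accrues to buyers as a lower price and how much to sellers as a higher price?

Buyers gain 210/19 per unit; sellers gain 56/19 per unit

Pre-subsidy: 396 - 1.2P = -229 + 4.5P gives P* = 6250/57, Q* = 5024/19.
With the rebate, buyers effectively pay Pb = Ps − 14, where Ps is the price sellers receive.
Demand in terms of Ps becomes Qd = 396 − 1.2(Ps − 14) = 412.8 - 1.2Ps. Setting this equal to supply: 412.8 - 1.2Ps = -229 + 4.5Ps, so Ps = 6418/57.
Buyers pay Pb = 6418/57 − 14 = 5620/57; Q' = -229 + 4.5·(6418/57) = 5276/19.
Buyers' price falls by P* − Pb = 6250/57 − 5620/57 = 210/19; sellers' price rises by Ps − P* = 6418/57 − 6250/57 = 56/19.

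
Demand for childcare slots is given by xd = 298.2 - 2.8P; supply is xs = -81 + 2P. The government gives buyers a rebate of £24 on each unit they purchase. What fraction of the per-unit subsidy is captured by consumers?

Pre-subsidy: 298.2 - 2.8P = -81 + 2P gives P* = 79, x* = 77.
With the rebate, buyers effectively pay Pb = Ps − 24, where Ps is the price sellers receive.
Demand in terms of Ps becomes xd = 298.2 − 2.8(Ps − 24) = 365.4 - 2.8Ps. Setting this equal to supply: 365.4 - 2.8Ps = -81 + 2Ps, so Ps = 93.
Buyers pay Pb = 93 − 24 = 69; x' = -81 + 2·93 = 105.
Buyers' price falls by P* − Pb = 79 − 69 = 10; sellers' price rises by Ps − P* = 93 − 79 = 14.
So consumers capture 10/24 = 5/12 of each unit of subsidy.

Consumer share = 5/12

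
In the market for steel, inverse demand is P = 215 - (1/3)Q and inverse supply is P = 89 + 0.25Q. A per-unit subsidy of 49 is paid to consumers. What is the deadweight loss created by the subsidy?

Deadweight loss = 2058

Pre-subsidy: 215 - (1/3)Q = 89 + 0.25Q gives Q* = 216 and P* = 143.
With the rebate, buyers effectively pay Pb = Ps − 49, where Ps is the price sellers receive.
On the curves, Pb = 215 - (1/3)Q and Ps = 89 + 0.25Q; the wedge Ps − Pb = 49 gives 89 + 0.25Q − (215 - (1/3)Q) = 49, so Q' = 300.
Then Pb = 215 − (1/3)·300 = 115 and Ps = 89 + 0.25·300 = 164.
The subsidy expands output by 300 − 216 = 84 past the efficient level; on those units the gap between marginal cost and willingness to pay runs from 0 up to 49.
DWL = ½ × 49 × 84 = 2058.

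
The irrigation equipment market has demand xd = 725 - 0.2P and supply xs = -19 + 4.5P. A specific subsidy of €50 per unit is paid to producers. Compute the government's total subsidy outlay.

Government cost = 1651850/47

Pre-subsidy: 725 - 0.2P = -19 + 4.5P gives P* = 7440/47, x* = 32587/47.
With the subsidy, sellers receive Ps = Pb + 50 for each unit, where Pb is the price buyers pay.
Supply in terms of Pb becomes xs = -19 + 4.5(Pb + 50) = 206 + 4.5Pb. Setting this equal to demand: 725 - 0.2Pb = 206 + 4.5Pb, so Pb = 5190/47.
Sellers receive Ps = 5190/47 + 50 = 7540/47; x' = 725 − 0.2·(5190/47) = 33037/47.
Government outlay = subsidy × quantity = 50 × 33037/47 = 1651850/47.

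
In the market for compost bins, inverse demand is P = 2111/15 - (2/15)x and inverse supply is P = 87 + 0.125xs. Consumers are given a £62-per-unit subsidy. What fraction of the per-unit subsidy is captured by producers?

Producer share = 15/31

Pre-subsidy: 2111/15 - (2/15)x = 87 + 0.125x gives x* = 208 and P* = 113.
With the rebate, buyers effectively pay Pb = Ps − 62, where Ps is the price sellers receive.
On the curves, Pb = 2111/15 - (2/15)x and Ps = 87 + 0.125x; the wedge Ps − Pb = 62 gives 87 + 0.125x − (2111/15 - (2/15)x) = 62, so x' = 448.
Then Pb = 2111/15 − (2/15)·448 = 81 and Ps = 87 + 0.125·448 = 143.
Buyers' price falls by P* − Pb = 113 − 81 = 32; sellers' price rises by Ps − P* = 143 − 113 = 30.
So producers capture 30/62 = 15/31 of each unit of subsidy.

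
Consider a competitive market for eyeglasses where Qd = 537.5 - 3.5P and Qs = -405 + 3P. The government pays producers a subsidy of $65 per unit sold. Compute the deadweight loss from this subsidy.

Deadweight loss = $3412.5

Pre-subsidy: 537.5 - 3.5P = -405 + 3P gives P* = 145, Q* = 30.
With the subsidy, sellers receive Ps = Pb + 65 for each unit, where Pb is the price buyers pay.
Supply in terms of Pb becomes Qs = -405 + 3(Pb + 65) = -210 + 3Pb. Setting this equal to demand: 537.5 - 3.5Pb = -210 + 3Pb, so Pb = 115.
Sellers receive Ps = 115 + 65 = 180; Q' = 537.5 − 3.5·115 = 135.
The subsidy expands output by 135 − 30 = 105 past the efficient level; on those units the gap between marginal cost and willingness to pay runs from 0 up to 65.
DWL = ½ × 65 × 105 = 3412.5.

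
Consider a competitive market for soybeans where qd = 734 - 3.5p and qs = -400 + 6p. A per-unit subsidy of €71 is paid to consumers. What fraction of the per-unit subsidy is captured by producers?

Producer share = 7/19

Pre-subsidy: 734 - 3.5p = -400 + 6p gives p* = 2268/19, q* = 6008/19.
With the rebate, buyers effectively pay pb = ps − 71, where ps is the price sellers receive.
Demand in terms of ps becomes qd = 734 − 3.5(ps − 71) = 982.5 - 3.5ps. Setting this equal to supply: 982.5 - 3.5ps = -400 + 6ps, so ps = 2765/19.
Buyers pay pb = 2765/19 − 71 = 1416/19; q' = -400 + 6·(2765/19) = 8990/19.
Buyers' price falls by p* − pb = 2268/19 − 1416/19 = 852/19; sellers' price rises by ps − p* = 2765/19 − 2268/19 = 497/19.
So producers capture (497/19)/71 = 7/19 of each unit of subsidy.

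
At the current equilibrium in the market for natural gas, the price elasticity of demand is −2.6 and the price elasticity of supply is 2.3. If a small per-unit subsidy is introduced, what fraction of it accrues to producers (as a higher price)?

For a small subsidy around the equilibrium, the benefit split depends on the relative slopes, which at a point are proportional to the elasticities.
Buyer share = εs/(εs + |εd|) = 2.3/(2.3 + 2.6) = 23/49; seller share = |εd|/(εs + |εd|) = 26/49.
So producers capture 26/49 of the subsidy.

Producer share = 26/49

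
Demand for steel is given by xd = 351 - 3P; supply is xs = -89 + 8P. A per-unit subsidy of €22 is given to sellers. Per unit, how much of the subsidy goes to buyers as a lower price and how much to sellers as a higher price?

Buyers gain €16 per unit; sellers gain €6 per unit

Pre-subsidy: 351 - 3P = -89 + 8P gives P* = 40, x* = 231.
With the subsidy, sellers receive Ps = Pb + 22 for each unit, where Pb is the price buyers pay.
Supply in terms of Pb becomes xs = -89 + 8(Pb + 22) = 87 + 8Pb. Setting this equal to demand: 351 - 3Pb = 87 + 8Pb, so Pb = 24.
Sellers receive Ps = 24 + 22 = 46; x' = 351 − 3·24 = 279.
Buyers' price falls by P* − Pb = 40 − 24 = 16; sellers' price rises by Ps − P* = 46 − 40 = 6.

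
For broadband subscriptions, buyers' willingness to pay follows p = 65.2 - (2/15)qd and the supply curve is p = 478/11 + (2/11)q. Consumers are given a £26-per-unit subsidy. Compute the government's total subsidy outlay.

Government cost = £3939

Pre-subsidy: 65.2 - (2/15)q = 478/11 + (2/11)q gives q* = 69 and p* = 56.
With the rebate, buyers effectively pay pb = ps − 26, where ps is the price sellers receive.
On the curves, pb = 65.2 - (2/15)q and ps = 478/11 + (2/11)q; the wedge ps − pb = 26 gives 478/11 + (2/11)q − (65.2 - (2/15)q) = 26, so q' = 151.5.
Then pb = 65.2 − (2/15)·151.5 = 45 and ps = 478/11 + (2/11)·151.5 = 71.
Government outlay = subsidy × quantity = 26 × 151.5 = 3939.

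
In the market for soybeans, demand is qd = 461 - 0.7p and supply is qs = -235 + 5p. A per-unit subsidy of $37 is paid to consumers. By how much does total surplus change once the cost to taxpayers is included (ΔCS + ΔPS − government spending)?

Pre-subsidy: 461 - 0.7p = -235 + 5p gives p* = 2320/19, q* = 7135/19.
With the rebate, buyers effectively pay pb = ps − 37, where ps is the price sellers receive.
Demand in terms of ps becomes qd = 461 − 0.7(ps − 37) = 486.9 - 0.7ps. Setting this equal to supply: 486.9 - 0.7ps = -235 + 5ps, so ps = 7219/57.
Buyers pay pb = 7219/57 − 37 = 5110/57; q' = -235 + 5·(7219/57) = 22700/57.
ΔCS = ½(7135/19 + 22700/57)(2320/19 − 5110/57) = 40797125/3249; ΔPS = ½(7135/19 + 22700/57)(7219/57 − 2320/19) = 11423195/6498.
Government spending = 37 × 22700/57 = 839900/57.
Net change = 40797125/3249 + 11423195/6498 − 839900/57 = -47915/114. The loss equals the DWL triangle ½·37·1295/57.

Net change in total surplus = -47915/114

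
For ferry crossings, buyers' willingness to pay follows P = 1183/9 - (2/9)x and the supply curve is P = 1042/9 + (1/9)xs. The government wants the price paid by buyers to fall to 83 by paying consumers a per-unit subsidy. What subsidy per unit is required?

Required subsidy s = 57 per unit

At a buyer price of 83, quantity demanded is 591.5 − 4.5·83 = 218.
Sellers supply 218 only when they receive Ps = 1042/9 + (1/9)·218 = 140.
s = Ps − Pb = 140 − 83 = 57.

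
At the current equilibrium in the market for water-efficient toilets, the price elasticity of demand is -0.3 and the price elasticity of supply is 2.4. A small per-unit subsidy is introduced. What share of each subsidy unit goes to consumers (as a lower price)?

For a small subsidy around the equilibrium, the benefit split depends on the relative slopes, which at a point are proportional to the elasticities.
Buyer share = εs/(εs + |εd|) = 2.4/(2.4 + 0.3) = 8/9; seller share = |εd|/(εs + |εd|) = 1/9.

Consumer share = 8/9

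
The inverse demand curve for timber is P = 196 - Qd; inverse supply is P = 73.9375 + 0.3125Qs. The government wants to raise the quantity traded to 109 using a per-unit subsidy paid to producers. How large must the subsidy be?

Required subsidy s = 21 per unit

At Q = 109, from the demand curve buyers pay Pb = 196 − 1·109 = 87; from the supply curve sellers need Ps = 73.9375 + 0.3125·109 = 108.
The subsidy must fill the gap: s = Ps − Pb = 108 − 87 = 21.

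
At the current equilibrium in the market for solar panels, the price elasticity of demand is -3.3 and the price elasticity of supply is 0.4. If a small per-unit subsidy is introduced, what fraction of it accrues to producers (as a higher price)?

For a small subsidy around the equilibrium, the benefit split depends on the relative slopes, which at a point are proportional to the elasticities.
Buyer share = εs/(εs + |εd|) = 0.4/(0.4 + 3.3) = 4/37; seller share = |εd|/(εs + |εd|) = 33/37.
So producers capture 33/37 of the subsidy.

Producer share = 33/37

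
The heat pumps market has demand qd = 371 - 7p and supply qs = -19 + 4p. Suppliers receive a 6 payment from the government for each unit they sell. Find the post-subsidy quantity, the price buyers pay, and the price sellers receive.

q' = 1519/11; buyers pay 366/11; sellers receive 432/11

Pre-subsidy: 371 - 7p = -19 + 4p gives p* = 390/11, q* = 1351/11.
With the subsidy, sellers receive ps = pb + 6 for each unit, where pb is the price buyers pay.
Supply in terms of pb becomes qs = -19 + 4(pb + 6) = 5 + 4pb. Setting this equal to demand: 371 - 7pb = 5 + 4pb, so pb = 366/11.
Sellers receive ps = 366/11 + 6 = 432/11; q' = 371 − 7·(366/11) = 1519/11.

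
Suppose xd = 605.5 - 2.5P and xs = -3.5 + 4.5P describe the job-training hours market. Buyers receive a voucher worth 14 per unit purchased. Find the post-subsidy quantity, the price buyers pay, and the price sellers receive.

x' = 410.5; buyers pay 78; sellers receive 92

Pre-subsidy: 605.5 - 2.5P = -3.5 + 4.5P gives P* = 87, x* = 388.
With the rebate, buyers effectively pay Pb = Ps − 14, where Ps is the price sellers receive.
Demand in terms of Ps becomes xd = 605.5 − 2.5(Ps − 14) = 640.5 - 2.5Ps. Setting this equal to supply: 640.5 - 2.5Ps = -3.5 + 4.5Ps, so Ps = 92.
Buyers pay Pb = 92 − 14 = 78; x' = -3.5 + 4.5·92 = 410.5.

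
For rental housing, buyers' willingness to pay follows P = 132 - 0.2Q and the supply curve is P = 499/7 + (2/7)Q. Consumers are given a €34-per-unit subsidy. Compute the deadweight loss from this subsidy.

Deadweight loss = €1190

Pre-subsidy: 132 - 0.2Q = 499/7 + (2/7)Q gives Q* = 125 and P* = 107.
With the rebate, buyers effectively pay Pb = Ps − 34, where Ps is the price sellers receive.
On the curves, Pb = 132 - 0.2Q and Ps = 499/7 + (2/7)Q; the wedge Ps − Pb = 34 gives 499/7 + (2/7)Q − (132 - 0.2Q) = 34, so Q' = 195.
Then Pb = 132 − 0.2·195 = 93 and Ps = 499/7 + (2/7)·195 = 127.
The subsidy expands output by 195 − 125 = 70 past the efficient level; on those units the gap between marginal cost and willingness to pay runs from 0 up to 34.
DWL = ½ × 34 × 70 = 1190.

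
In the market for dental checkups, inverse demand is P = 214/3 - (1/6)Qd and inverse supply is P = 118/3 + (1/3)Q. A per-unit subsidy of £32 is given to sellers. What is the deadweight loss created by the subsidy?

Deadweight loss = £1024

Pre-subsidy: 214/3 - (1/6)Q = 118/3 + (1/3)Q gives Q* = 64 and P* = 182/3.
With the subsidy, sellers receive Ps = Pb + 32 for each unit, where Pb is the price buyers pay.
On the curves, Pb = 214/3 - (1/6)Q and Ps = 118/3 + (1/3)Q; the wedge Ps − Pb = 32 gives 118/3 + (1/3)Q − (214/3 - (1/6)Q) = 32, so Q' = 128.
Then Pb = 214/3 − (1/6)·128 = 50 and Ps = 118/3 + (1/3)·128 = 82.
The subsidy expands output by 128 − 64 = 64 past the efficient level; on those units the gap between marginal cost and willingness to pay runs from 0 up to 32.
DWL = ½ × 32 × 64 = 1024.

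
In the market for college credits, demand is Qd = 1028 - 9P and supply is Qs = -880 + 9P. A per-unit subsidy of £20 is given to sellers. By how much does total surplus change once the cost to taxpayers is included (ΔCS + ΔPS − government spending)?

Net change in total surplus = -£900

Pre-subsidy: 1028 - 9P = -880 + 9P gives P* = 106, Q* = 74.
With the subsidy, sellers receive Ps = Pb + 20 for each unit, where Pb is the price buyers pay.
Supply in terms of Pb becomes Qs = -880 + 9(Pb + 20) = -700 + 9Pb. Setting this equal to demand: 1028 - 9Pb = -700 + 9Pb, so Pb = 96.
Sellers receive Ps = 96 + 20 = 116; Q' = 1028 − 9·96 = 164.
ΔCS = ½(74 + 164)(106 − 96) = 1190; ΔPS = ½(74 + 164)(116 − 106) = 1190.
Government spending = 20 × 164 = 3280.
Net change = 1190 + 1190 − 3280 = -900. The loss equals the DWL triangle ½·20·90.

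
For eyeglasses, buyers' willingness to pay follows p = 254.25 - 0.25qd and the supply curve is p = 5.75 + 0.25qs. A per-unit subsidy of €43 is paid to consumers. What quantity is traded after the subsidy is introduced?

q' = 583

Pre-subsidy: 254.25 - 0.25q = 5.75 + 0.25q gives q* = 497 and p* = 130.
With the rebate, buyers effectively pay pb = ps − 43, where ps is the price sellers receive.
On the curves, pb = 254.25 - 0.25q and ps = 5.75 + 0.25q; the wedge ps − pb = 43 gives 5.75 + 0.25q − (254.25 - 0.25q) = 43, so q' = 583.
Then pb = 254.25 − 0.25·583 = 108.5 and ps = 5.75 + 0.25·583 = 151.5.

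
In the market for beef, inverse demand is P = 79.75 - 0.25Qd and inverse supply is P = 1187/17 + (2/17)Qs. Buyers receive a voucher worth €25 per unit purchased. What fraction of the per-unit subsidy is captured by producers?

Pre-subsidy: 79.75 - 0.25Q = 1187/17 + (2/17)Q gives Q* = 27 and P* = 73.
With the rebate, buyers effectively pay Pb = Ps − 25, where Ps is the price sellers receive.
On the curves, Pb = 79.75 - 0.25Q and Ps = 1187/17 + (2/17)Q; the wedge Ps − Pb = 25 gives 1187/17 + (2/17)Q − (79.75 - 0.25Q) = 25, so Q' = 95.
Then Pb = 79.75 − 0.25·95 = 56 and Ps = 1187/17 + (2/17)·95 = 81.
Buyers' price falls by P* − Pb = 73 − 56 = 17; sellers' price rises by Ps − P* = 81 − 73 = 8.
So producers capture 8/25 = 0.32 of each unit of subsidy.

Producer share = 0.32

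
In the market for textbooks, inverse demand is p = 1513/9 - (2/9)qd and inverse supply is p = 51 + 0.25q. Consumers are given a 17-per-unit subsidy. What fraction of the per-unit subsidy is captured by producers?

Pre-subsidy: 1513/9 - (2/9)q = 51 + 0.25q gives q* = 248 and p* = 113.
With the rebate, buyers effectively pay pb = ps − 17, where ps is the price sellers receive.
On the curves, pb = 1513/9 - (2/9)q and ps = 51 + 0.25q; the wedge ps − pb = 17 gives 51 + 0.25q − (1513/9 - (2/9)q) = 17, so q' = 284.
Then pb = 1513/9 − (2/9)·284 = 105 and ps = 51 + 0.25·284 = 122.
Buyers' price falls by p* − pb = 113 − 105 = 8; sellers' price rises by ps − p* = 122 − 113 = 9.
So producers capture 9/17 = 9/17 of each unit of subsidy.

Producer share = 9/17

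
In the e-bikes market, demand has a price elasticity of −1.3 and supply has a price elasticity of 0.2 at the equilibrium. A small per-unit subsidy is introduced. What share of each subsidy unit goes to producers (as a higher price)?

Producer share = 13/15

For a small subsidy around the equilibrium, the benefit split depends on the relative slopes, which at a point are proportional to the elasticities.
Buyer share = εs/(εs + |εd|) = 0.2/(0.2 + 1.3) = 2/15; seller share = |εd|/(εs + |εd|) = 13/15.
So producers capture 13/15 of the subsidy.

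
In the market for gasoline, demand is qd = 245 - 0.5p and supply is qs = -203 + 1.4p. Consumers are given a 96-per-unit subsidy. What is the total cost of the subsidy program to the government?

Government cost = 296352/19

Pre-subsidy: 245 - 0.5p = -203 + 1.4p gives p* = 4480/19, q* = 2415/19.
With the rebate, buyers effectively pay pb = ps − 96, where ps is the price sellers receive.
Demand in terms of ps becomes qd = 245 − 0.5(ps − 96) = 293 - 0.5ps. Setting this equal to supply: 293 - 0.5ps = -203 + 1.4ps, so ps = 4960/19.
Buyers pay pb = 4960/19 − 96 = 3136/19; q' = -203 + 1.4·(4960/19) = 3087/19.
Government outlay = subsidy × quantity = 96 × 3087/19 = 296352/19.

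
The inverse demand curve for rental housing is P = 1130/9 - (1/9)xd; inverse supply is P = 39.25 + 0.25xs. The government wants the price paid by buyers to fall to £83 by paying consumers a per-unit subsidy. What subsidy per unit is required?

At a buyer price of 83, quantity demanded is 1130 − 9·83 = 383.
Sellers supply 383 only when they receive Ps = 39.25 + 0.25·383 = 135.
s = Ps − Pb = 135 − 83 = 52.

Required subsidy s = £52 per unit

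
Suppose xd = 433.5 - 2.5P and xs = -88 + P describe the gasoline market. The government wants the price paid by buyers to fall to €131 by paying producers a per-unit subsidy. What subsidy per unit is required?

Required subsidy s = €63 per unit

At a buyer price of 131, quantity demanded is 433.5 − 2.5·131 = 106.
Sellers supply 106 only when they receive Ps with -88 + 1·Ps = 106, i.e. Ps = 194.
s = Ps − Pb = 194 − 131 = 63.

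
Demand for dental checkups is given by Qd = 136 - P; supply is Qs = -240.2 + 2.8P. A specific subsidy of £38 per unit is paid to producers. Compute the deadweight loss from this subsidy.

Pre-subsidy: 136 - P = -240.2 + 2.8P gives P* = 99, Q* = 37.
With the subsidy, sellers receive Ps = Pb + 38 for each unit, where Pb is the price buyers pay.
Supply in terms of Pb becomes Qs = -240.2 + 2.8(Pb + 38) = -133.8 + 2.8Pb. Setting this equal to demand: 136 - Pb = -133.8 + 2.8Pb, so Pb = 71.
Sellers receive Ps = 71 + 38 = 109; Q' = 136 − 1·71 = 65.
The subsidy expands output by 65 − 37 = 28 past the efficient level; on those units the gap between marginal cost and willingness to pay runs from 0 up to 38.
DWL = ½ × 38 × 28 = 532.

Deadweight loss = £532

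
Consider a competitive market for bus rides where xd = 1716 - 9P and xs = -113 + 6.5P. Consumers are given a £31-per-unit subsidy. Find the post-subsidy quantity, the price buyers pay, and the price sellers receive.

Pre-subsidy: 1716 - 9P = -113 + 6.5P gives P* = 118, x* = 654.
With the rebate, buyers effectively pay Pb = Ps − 31, where Ps is the price sellers receive.
Demand in terms of Ps becomes xd = 1716 − 9(Ps − 31) = 1995 - 9Ps. Setting this equal to supply: 1995 - 9Ps = -113 + 6.5Ps, so Ps = 136.
Buyers pay Pb = 136 − 31 = 105; x' = -113 + 6.5·136 = 771.

x' = 771; buyers pay £105; sellers receive £136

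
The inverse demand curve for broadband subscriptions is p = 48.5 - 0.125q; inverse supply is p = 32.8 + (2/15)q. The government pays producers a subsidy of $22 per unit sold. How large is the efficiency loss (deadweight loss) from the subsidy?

Pre-subsidy: 48.5 - 0.125q = 32.8 + (2/15)q gives q* = 1884/31 and p* = 1268/31.
With the subsidy, sellers receive ps = pb + 22 for each unit, where pb is the price buyers pay.
On the curves, pb = 48.5 - 0.125q and ps = 32.8 + (2/15)q; the wedge ps − pb = 22 gives 32.8 + (2/15)q − (48.5 - 0.125q) = 22, so q' = 4524/31.
Then pb = 48.5 − 0.125·(4524/31) = 938/31 and ps = 32.8 + (2/15)·(4524/31) = 1620/31.
The subsidy expands output by 4524/31 − 1884/31 = 2640/31 past the efficient level; on those units the gap between marginal cost and willingness to pay runs from 0 up to 22.
DWL = ½ × 22 × 2640/31 = 29040/31.

Deadweight loss = 29040/31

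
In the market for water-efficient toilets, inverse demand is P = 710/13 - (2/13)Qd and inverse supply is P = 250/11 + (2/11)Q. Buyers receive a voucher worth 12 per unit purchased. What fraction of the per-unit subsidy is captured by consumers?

Pre-subsidy: 710/13 - (2/13)Q = 250/11 + (2/11)Q gives Q* = 95 and P* = 40.
With the rebate, buyers effectively pay Pb = Ps − 12, where Ps is the price sellers receive.
On the curves, Pb = 710/13 - (2/13)Q and Ps = 250/11 + (2/11)Q; the wedge Ps − Pb = 12 gives 250/11 + (2/11)Q − (710/13 - (2/13)Q) = 12, so Q' = 130.75.
Then Pb = 710/13 − (2/13)·130.75 = 34.5 and Ps = 250/11 + (2/11)·130.75 = 46.5.
Buyers' price falls by P* − Pb = 40 − 34.5 = 5.5; sellers' price rises by Ps − P* = 46.5 − 40 = 6.5.
So consumers capture 5.5/12 = 11/24 of each unit of subsidy.

Consumer share = 11/24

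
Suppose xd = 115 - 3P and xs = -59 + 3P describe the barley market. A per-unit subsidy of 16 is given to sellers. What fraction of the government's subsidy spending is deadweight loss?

DWL / government spending = 3/13

Pre-subsidy: 115 - 3P = -59 + 3P gives P* = 29, x* = 28.
With the subsidy, sellers receive Ps = Pb + 16 for each unit, where Pb is the price buyers pay.
Supply in terms of Pb becomes xs = -59 + 3(Pb + 16) = -11 + 3Pb. Setting this equal to demand: 115 - 3Pb = -11 + 3Pb, so Pb = 21.
Sellers receive Ps = 21 + 16 = 37; x' = 115 − 3·21 = 52.
ΔCS = ½(28 + 52)(29 − 21) = 320; ΔPS = ½(28 + 52)(37 − 29) = 320.
Government spending = 16 × 52 = 832.
DWL = ½ × 16 × (52 − 28) = 192; fraction = 192 / 832 = 3/13.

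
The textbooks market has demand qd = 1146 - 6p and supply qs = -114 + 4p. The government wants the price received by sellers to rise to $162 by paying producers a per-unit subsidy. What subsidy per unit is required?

At a seller price of 162, quantity supplied is -114 + 4·162 = 534.
Buyers absorb 534 only when they pay pb with 1146 − 6·pb = 534, i.e. pb = 102.
s = ps − pb = 162 − 102 = 60.

Required subsidy s = $60 per unit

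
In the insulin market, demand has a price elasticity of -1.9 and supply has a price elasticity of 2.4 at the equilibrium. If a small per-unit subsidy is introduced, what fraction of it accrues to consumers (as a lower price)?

Consumer share = 24/43

For a small subsidy around the equilibrium, the benefit split depends on the relative slopes, which at a point are proportional to the elasticities.
Buyer share = εs/(εs + |εd|) = 2.4/(2.4 + 1.9) = 24/43; seller share = |εd|/(εs + |εd|) = 19/43.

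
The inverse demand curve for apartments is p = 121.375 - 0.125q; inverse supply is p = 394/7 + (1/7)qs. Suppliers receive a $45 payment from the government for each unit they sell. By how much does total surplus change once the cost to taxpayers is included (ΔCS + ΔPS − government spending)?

Net change in total surplus = -$3780

Pre-subsidy: 121.375 - 0.125q = 394/7 + (1/7)q gives q* = 243 and p* = 91.
With the subsidy, sellers receive ps = pb + 45 for each unit, where pb is the price buyers pay.
On the curves, pb = 121.375 - 0.125q and ps = 394/7 + (1/7)q; the wedge ps − pb = 45 gives 394/7 + (1/7)q − (121.375 - 0.125q) = 45, so q' = 411.
Then pb = 121.375 − 0.125·411 = 70 and ps = 394/7 + (1/7)·411 = 115.
ΔCS = ½(243 + 411)(91 − 70) = 6867; ΔPS = ½(243 + 411)(115 − 91) = 7848.
Government spending = 45 × 411 = 18495.
Net change = 6867 + 7848 − 18495 = -3780. The loss equals the DWL triangle ½·45·168.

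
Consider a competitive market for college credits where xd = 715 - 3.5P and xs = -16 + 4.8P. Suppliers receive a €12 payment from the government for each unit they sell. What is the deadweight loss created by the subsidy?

Pre-subsidy: 715 - 3.5P = -16 + 4.8P gives P* = 7310/83, x* = 33760/83.
With the subsidy, sellers receive Ps = Pb + 12 for each unit, where Pb is the price buyers pay.
Supply in terms of Pb becomes xs = -16 + 4.8(Pb + 12) = 41.6 + 4.8Pb. Setting this equal to demand: 715 - 3.5Pb = 41.6 + 4.8Pb, so Pb = 6734/83.
Sellers receive Ps = 6734/83 + 12 = 7730/83; x' = 715 − 3.5·(6734/83) = 35776/83.
The subsidy expands output by 35776/83 − 33760/83 = 2016/83 past the efficient level; on those units the gap between marginal cost and willingness to pay runs from 0 up to 12.
DWL = ½ × 12 × 2016/83 = 12096/83.

Deadweight loss = 12096/83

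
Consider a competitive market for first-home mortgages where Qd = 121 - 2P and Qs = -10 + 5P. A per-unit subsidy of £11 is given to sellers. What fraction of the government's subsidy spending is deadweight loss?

DWL / government spending = 11/139

Pre-subsidy: 121 - 2P = -10 + 5P gives P* = 131/7, Q* = 585/7.
With the subsidy, sellers receive Ps = Pb + 11 for each unit, where Pb is the price buyers pay.
Supply in terms of Pb becomes Qs = -10 + 5(Pb + 11) = 45 + 5Pb. Setting this equal to demand: 121 - 2Pb = 45 + 5Pb, so Pb = 76/7.
Sellers receive Ps = 76/7 + 11 = 153/7; Q' = 121 − 2·(76/7) = 695/7.
ΔCS = ½(585/7 + 695/7)(131/7 − 76/7) = 35200/49; ΔPS = ½(585/7 + 695/7)(153/7 − 131/7) = 14080/49.
Government spending = 11 × 695/7 = 7645/7.
DWL = ½ × 11 × (695/7 − 585/7) = 605/7; fraction = (605/7) / (7645/7) = 11/139.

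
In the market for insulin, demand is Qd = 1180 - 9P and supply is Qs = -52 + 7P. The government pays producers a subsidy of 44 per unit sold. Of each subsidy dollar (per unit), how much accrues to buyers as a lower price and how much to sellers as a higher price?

Pre-subsidy: 1180 - 9P = -52 + 7P gives P* = 77, Q* = 487.
With the subsidy, sellers receive Ps = Pb + 44 for each unit, where Pb is the price buyers pay.
Supply in terms of Pb becomes Qs = -52 + 7(Pb + 44) = 256 + 7Pb. Setting this equal to demand: 1180 - 9Pb = 256 + 7Pb, so Pb = 57.75.
Sellers receive Ps = 57.75 + 44 = 101.75; Q' = 1180 − 9·57.75 = 660.25.
Buyers' price falls by P* − Pb = 77 − 57.75 = 19.25; sellers' price rises by Ps − P* = 101.75 − 77 = 24.75.

Buyers gain 19.25 per unit; sellers gain 24.75 per unit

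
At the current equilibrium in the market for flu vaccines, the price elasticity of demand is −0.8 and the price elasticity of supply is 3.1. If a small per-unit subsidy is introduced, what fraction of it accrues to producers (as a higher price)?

Producer share = 8/39

For a small subsidy around the equilibrium, the benefit split depends on the relative slopes, which at a point are proportional to the elasticities.
Buyer share = εs/(εs + |εd|) = 3.1/(3.1 + 0.8) = 31/39; seller share = |εd|/(εs + |εd|) = 8/39.
So producers capture 8/39 of the subsidy.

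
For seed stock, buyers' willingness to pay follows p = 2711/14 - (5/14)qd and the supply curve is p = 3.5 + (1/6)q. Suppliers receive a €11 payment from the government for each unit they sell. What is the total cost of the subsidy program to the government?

Government cost = €4224

Pre-subsidy: 2711/14 - (5/14)q = 3.5 + (1/6)q gives q* = 363 and p* = 64.
With the subsidy, sellers receive ps = pb + 11 for each unit, where pb is the price buyers pay.
On the curves, pb = 2711/14 - (5/14)q and ps = 3.5 + (1/6)q; the wedge ps − pb = 11 gives 3.5 + (1/6)q − (2711/14 - (5/14)q) = 11, so q' = 384.
Then pb = 2711/14 − (5/14)·384 = 56.5 and ps = 3.5 + (1/6)·384 = 67.5.
Government outlay = subsidy × quantity = 11 × 384 = 4224.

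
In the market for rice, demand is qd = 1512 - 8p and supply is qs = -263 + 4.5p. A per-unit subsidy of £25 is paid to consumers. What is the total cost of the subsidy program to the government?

Pre-subsidy: 1512 - 8p = -263 + 4.5p gives p* = 142, q* = 376.
With the rebate, buyers effectively pay pb = ps − 25, where ps is the price sellers receive.
Demand in terms of ps becomes qd = 1512 − 8(ps − 25) = 1712 - 8ps. Setting this equal to supply: 1712 - 8ps = -263 + 4.5ps, so ps = 158.
Buyers pay pb = 158 − 25 = 133; q' = -263 + 4.5·158 = 448.
Government outlay = subsidy × quantity = 25 × 448 = 11200.

Government cost = £11200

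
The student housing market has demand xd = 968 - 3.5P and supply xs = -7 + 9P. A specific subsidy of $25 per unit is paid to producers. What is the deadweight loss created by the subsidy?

Pre-subsidy: 968 - 3.5P = -7 + 9P gives P* = 78, x* = 695.
With the subsidy, sellers receive Ps = Pb + 25 for each unit, where Pb is the price buyers pay.
Supply in terms of Pb becomes xs = -7 + 9(Pb + 25) = 218 + 9Pb. Setting this equal to demand: 968 - 3.5Pb = 218 + 9Pb, so Pb = 60.
Sellers receive Ps = 60 + 25 = 85; x' = 968 − 3.5·60 = 758.
The subsidy expands output by 758 − 695 = 63 past the efficient level; on those units the gap between marginal cost and willingness to pay runs from 0 up to 25.
DWL = ½ × 25 × 63 = 787.5.

Deadweight loss = $787.5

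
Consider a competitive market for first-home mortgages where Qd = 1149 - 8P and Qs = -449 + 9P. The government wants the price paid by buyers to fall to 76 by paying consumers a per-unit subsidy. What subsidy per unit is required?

Required subsidy s = 34 per unit

At a buyer price of 76, quantity demanded is 1149 − 8·76 = 541.
Sellers supply 541 only when they receive Ps with -449 + 9·Ps = 541, i.e. Ps = 110.
s = Ps − Pb = 110 − 76 = 34.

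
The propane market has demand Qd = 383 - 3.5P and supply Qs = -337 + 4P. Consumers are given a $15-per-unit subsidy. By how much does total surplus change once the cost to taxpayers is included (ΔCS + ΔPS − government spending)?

Net change in total surplus = -$210

Pre-subsidy: 383 - 3.5P = -337 + 4P gives P* = 96, Q* = 47.
With the rebate, buyers effectively pay Pb = Ps − 15, where Ps is the price sellers receive.
Demand in terms of Ps becomes Qd = 383 − 3.5(Ps − 15) = 435.5 - 3.5Ps. Setting this equal to supply: 435.5 - 3.5Ps = -337 + 4Ps, so Ps = 103.
Buyers pay Pb = 103 − 15 = 88; Q' = -337 + 4·103 = 75.
ΔCS = ½(47 + 75)(96 − 88) = 488; ΔPS = ½(47 + 75)(103 − 96) = 427.
Government spending = 15 × 75 = 1125.
Net change = 488 + 427 − 1125 = -210. The loss equals the DWL triangle ½·15·28.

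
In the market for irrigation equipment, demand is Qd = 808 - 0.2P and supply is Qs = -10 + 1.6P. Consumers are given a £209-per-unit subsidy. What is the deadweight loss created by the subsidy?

Deadweight loss = 174724/45

Pre-subsidy: 808 - 0.2P = -10 + 1.6P gives P* = 4090/9, Q* = 6454/9.
With the rebate, buyers effectively pay Pb = Ps − 209, where Ps is the price sellers receive.
Demand in terms of Ps becomes Qd = 808 − 0.2(Ps − 209) = 849.8 - 0.2Ps. Setting this equal to supply: 849.8 - 0.2Ps = -10 + 1.6Ps, so Ps = 1433/3.
Buyers pay Pb = 1433/3 − 209 = 806/3; Q' = -10 + 1.6·(1433/3) = 11314/15.
The subsidy expands output by 11314/15 − 6454/9 = 1672/45 past the efficient level; on those units the gap between marginal cost and willingness to pay runs from 0 up to 209.
DWL = ½ × 209 × 1672/45 = 174724/45.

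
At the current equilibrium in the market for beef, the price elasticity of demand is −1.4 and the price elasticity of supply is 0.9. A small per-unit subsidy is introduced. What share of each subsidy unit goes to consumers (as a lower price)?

Consumer share = 9/23

For a small subsidy around the equilibrium, the benefit split depends on the relative slopes, which at a point are proportional to the elasticities.
Buyer share = εs/(εs + |εd|) = 0.9/(0.9 + 1.4) = 9/23; seller share = |εd|/(εs + |εd|) = 14/23.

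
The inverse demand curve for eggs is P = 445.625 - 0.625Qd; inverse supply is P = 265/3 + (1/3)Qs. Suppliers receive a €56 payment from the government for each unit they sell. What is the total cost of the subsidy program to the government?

Government cost = 555464/23

Pre-subsidy: 445.625 - 0.625Q = 265/3 + (1/3)Q gives Q* = 8575/23 and P* = 4890/23.
With the subsidy, sellers receive Ps = Pb + 56 for each unit, where Pb is the price buyers pay.
On the curves, Pb = 445.625 - 0.625Q and Ps = 265/3 + (1/3)Q; the wedge Ps − Pb = 56 gives 265/3 + (1/3)Q − (445.625 - 0.625Q) = 56, so Q' = 9919/23.
Then Pb = 445.625 − 0.625·(9919/23) = 4050/23 and Ps = 265/3 + (1/3)·(9919/23) = 5338/23.
Government outlay = subsidy × quantity = 56 × 9919/23 = 555464/23.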